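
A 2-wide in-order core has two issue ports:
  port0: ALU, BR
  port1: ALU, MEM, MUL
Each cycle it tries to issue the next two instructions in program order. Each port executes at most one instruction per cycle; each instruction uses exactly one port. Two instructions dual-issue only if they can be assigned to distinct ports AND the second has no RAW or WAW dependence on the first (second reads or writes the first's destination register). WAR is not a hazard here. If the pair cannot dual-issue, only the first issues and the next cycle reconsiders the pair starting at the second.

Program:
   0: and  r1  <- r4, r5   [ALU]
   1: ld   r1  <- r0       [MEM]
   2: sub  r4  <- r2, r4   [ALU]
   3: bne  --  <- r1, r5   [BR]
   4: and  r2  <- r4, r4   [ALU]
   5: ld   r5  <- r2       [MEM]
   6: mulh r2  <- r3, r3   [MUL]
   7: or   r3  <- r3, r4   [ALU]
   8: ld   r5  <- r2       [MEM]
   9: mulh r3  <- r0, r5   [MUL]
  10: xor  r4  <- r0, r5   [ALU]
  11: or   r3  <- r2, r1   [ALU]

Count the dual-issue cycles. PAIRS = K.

PAIRS = 4

0. and @i0  | WAW r1
1. ld sub @i1/i2  | dual
2. bne and @i3/i4  | dual
3. ld @i5  | no-port MEM/MUL
4. mulh or @i6/i7  | dual
5. ld @i8  | no-port MEM/MUL
6. mulh xor @i9/i10  | dual
7. or @i11  | tail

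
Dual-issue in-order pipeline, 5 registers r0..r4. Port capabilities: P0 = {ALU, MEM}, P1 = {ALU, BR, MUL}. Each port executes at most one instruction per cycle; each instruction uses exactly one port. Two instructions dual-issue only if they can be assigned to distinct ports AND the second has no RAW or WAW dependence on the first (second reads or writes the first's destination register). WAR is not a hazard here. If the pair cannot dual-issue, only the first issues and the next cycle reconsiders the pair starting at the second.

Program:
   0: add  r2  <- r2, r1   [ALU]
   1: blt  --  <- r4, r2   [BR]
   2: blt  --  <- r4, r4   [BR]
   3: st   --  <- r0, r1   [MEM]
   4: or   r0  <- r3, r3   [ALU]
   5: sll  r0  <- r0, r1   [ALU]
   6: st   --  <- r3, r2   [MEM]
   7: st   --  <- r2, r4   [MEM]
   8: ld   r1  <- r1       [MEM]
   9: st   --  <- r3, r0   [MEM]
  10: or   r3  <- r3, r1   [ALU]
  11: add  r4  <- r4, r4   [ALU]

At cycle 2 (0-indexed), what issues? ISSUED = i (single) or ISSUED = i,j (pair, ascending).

0. add @i0  | RAW r2
1. blt @i1  | no-port BR/BR
2. blt st @i2,i3  | 2-wide
3. or @i4  | RAW+WAW r0
4. sll st @i5,i6  | 2-wide
5. st @i7  | no-port MEM/MEM
6. ld @i8  | no-port MEM/MEM
7. st or @i9,i10  | 2-wide
8. add @i11  | tail

ISSUED = 2,3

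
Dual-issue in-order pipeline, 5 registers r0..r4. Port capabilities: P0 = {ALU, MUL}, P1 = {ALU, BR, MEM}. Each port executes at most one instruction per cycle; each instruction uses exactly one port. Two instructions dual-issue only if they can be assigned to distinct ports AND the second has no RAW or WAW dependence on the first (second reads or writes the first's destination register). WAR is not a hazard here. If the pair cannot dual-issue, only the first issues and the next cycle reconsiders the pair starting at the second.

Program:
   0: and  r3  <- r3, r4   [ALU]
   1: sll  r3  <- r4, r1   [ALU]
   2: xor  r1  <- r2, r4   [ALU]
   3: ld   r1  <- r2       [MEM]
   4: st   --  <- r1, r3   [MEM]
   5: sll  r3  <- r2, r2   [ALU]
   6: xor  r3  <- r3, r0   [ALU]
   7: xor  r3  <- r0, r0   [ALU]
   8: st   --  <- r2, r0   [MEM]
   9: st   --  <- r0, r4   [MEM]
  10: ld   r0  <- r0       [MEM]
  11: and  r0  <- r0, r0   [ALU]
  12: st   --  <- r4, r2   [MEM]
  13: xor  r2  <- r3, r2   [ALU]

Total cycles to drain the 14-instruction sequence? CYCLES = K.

CYCLES = 10

0. and @i0  | WAW r3
1. sll+xor @i1&i2  | dual
2. ld @i3  | no-port MEM/MEM
3. st+sll @i4&i5  | dual
4. xor @i6  | WAW r3
5. xor+st @i7&i8  | dual
6. st @i9  | no-port MEM/MEM
7. ld @i10  | RAW+WAW r0
8. and+st @i11&i12  | dual
9. xor @i13  | tail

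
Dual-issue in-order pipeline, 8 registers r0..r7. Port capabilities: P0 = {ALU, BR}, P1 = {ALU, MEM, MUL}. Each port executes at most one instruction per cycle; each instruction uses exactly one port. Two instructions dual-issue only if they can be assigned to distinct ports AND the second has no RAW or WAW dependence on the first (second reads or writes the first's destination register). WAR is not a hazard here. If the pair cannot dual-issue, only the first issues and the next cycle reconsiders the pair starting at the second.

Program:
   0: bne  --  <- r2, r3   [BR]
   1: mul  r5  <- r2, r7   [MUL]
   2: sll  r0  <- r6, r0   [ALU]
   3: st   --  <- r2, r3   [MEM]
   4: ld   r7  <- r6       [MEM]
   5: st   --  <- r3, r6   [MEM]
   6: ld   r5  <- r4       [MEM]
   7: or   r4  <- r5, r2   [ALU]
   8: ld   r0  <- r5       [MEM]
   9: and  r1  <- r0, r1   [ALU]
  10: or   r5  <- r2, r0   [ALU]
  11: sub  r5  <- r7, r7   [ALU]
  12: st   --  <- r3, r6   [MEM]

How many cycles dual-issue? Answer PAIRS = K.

[0] i0+i1  bne.BR/mul.MUL  -- dual
[1] i2+i3  sll.ALU/st.MEM  -- dual
[2] i4  ld.MEM  -- no-port MEM/MEM
[3] i5  st.MEM  -- no-port MEM/MEM
[4] i6  ld.MEM  -- RAW r5
[5] i7+i8  or.ALU/ld.MEM  -- dual
[6] i9+i10  and.ALU/or.ALU  -- dual
[7] i11+i12  sub.ALU/st.MEM  -- dual

PAIRS = 5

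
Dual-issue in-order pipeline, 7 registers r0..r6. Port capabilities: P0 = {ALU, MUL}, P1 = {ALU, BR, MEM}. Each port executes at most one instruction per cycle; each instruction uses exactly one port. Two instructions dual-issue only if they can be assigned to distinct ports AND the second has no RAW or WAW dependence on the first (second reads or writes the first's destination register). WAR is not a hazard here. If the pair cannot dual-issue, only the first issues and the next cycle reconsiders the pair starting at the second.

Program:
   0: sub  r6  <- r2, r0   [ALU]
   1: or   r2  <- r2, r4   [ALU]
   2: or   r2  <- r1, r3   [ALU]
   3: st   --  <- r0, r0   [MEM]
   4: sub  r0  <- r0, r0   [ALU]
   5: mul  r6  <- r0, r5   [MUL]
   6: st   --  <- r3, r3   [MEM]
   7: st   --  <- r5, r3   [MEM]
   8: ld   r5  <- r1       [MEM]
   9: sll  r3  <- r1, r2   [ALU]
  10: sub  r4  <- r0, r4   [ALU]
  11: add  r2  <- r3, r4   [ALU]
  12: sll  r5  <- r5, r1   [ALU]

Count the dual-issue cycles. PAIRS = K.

#0 head=0: sub.ALU/or.ALU i0&i1 dual
#1 head=2: or.ALU/st.MEM i2&i3 dual
#2 head=4: sub.ALU i4 RAW r0
#3 head=5: mul.MUL/st.MEM i5&i6 dual
#4 head=7: st.MEM i7 no-port MEM/MEM
#5 head=8: ld.MEM/sll.ALU i8&i9 dual
#6 head=10: sub.ALU i10 RAW r4
#7 head=11: add.ALU/sll.ALU i11&i12 dual

PAIRS = 5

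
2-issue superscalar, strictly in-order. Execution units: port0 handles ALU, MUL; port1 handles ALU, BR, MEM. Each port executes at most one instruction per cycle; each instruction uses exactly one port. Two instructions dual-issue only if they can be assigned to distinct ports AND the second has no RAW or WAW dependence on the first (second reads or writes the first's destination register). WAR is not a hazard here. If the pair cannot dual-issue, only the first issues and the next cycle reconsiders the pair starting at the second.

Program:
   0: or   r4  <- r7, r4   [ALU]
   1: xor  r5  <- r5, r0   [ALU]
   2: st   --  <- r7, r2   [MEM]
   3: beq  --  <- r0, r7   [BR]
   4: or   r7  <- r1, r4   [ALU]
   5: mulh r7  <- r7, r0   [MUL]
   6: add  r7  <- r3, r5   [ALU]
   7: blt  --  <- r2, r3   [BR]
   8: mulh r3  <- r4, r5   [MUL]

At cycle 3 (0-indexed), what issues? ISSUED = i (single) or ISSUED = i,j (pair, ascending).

ISSUED = 5

c0: i0+i1 or;xor  pair
c1: i2 st  no-port MEM/BR
c2: i3+i4 beq;or  pair
c3: i5 mulh  WAW r7
c4: i6+i7 add;blt  pair
c5: i8 mulh  tail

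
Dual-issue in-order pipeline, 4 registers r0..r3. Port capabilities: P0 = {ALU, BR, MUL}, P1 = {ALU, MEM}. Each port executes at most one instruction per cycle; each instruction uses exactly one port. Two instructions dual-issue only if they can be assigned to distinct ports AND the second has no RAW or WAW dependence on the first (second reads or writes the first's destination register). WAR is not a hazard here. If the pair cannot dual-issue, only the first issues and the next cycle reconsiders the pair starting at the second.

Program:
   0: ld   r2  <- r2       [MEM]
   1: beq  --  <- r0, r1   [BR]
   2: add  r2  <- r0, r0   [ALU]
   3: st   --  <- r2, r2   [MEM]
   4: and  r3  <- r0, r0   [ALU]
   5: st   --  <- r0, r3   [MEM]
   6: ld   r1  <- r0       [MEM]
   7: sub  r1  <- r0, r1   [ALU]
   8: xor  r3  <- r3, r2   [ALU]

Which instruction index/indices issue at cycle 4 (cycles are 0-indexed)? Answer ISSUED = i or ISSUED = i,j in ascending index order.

ISSUED = 6

[0] i0&i1  ld.MEM;beq.BR  -- 2-wide
[1] i2  add.ALU  -- RAW r2
[2] i3&i4  st.MEM;and.ALU  -- 2-wide
[3] i5  st.MEM  -- no-port MEM/MEM
[4] i6  ld.MEM  -- RAW+WAW r1
[5] i7&i8  sub.ALU;xor.ALU  -- 2-wide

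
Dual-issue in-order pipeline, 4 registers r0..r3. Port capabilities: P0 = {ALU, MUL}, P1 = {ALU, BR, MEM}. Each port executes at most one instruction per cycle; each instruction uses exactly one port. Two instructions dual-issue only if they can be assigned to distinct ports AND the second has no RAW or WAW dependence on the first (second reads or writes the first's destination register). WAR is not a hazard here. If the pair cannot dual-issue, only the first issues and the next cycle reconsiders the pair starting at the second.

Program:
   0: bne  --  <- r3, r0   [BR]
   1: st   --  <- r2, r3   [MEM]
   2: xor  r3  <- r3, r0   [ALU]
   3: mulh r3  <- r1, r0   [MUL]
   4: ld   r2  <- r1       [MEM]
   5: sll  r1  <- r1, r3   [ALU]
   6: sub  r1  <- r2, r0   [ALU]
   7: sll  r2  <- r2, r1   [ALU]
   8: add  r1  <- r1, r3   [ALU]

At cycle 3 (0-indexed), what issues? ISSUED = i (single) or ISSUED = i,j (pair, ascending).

ISSUED = 5

#0 head=0: bne.BR i0 no-port BR/MEM
#1 head=1: st.MEM;xor.ALU i1&i2 dual
#2 head=3: mulh.MUL;ld.MEM i3&i4 dual
#3 head=5: sll.ALU i5 WAW r1
#4 head=6: sub.ALU i6 RAW r1
#5 head=7: sll.ALU;add.ALU i7&i8 dual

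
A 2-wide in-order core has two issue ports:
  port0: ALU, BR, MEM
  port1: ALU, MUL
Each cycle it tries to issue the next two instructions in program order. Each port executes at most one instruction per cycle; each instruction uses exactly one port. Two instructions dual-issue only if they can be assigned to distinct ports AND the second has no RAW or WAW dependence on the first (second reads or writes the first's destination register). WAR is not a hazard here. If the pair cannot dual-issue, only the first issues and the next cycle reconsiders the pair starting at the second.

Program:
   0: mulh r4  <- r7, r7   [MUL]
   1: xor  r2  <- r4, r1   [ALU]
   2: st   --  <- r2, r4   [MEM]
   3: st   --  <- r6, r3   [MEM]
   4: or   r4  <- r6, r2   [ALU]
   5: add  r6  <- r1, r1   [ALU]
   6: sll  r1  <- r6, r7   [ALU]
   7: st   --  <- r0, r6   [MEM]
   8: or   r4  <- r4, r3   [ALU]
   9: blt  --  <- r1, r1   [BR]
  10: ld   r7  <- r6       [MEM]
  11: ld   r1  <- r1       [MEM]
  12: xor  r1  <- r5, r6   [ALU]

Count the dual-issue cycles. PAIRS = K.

c0: i0 mulh  RAW r4
c1: i1 xor  RAW r2
c2: i2 st  no-port MEM/MEM
c3: i3+i4 st;or  pair
c4: i5 add  RAW r6
c5: i6+i7 sll;st  pair
c6: i8+i9 or;blt  pair
c7: i10 ld  no-port MEM/MEM
c8: i11 ld  WAW r1
c9: i12 xor  tail

PAIRS = 3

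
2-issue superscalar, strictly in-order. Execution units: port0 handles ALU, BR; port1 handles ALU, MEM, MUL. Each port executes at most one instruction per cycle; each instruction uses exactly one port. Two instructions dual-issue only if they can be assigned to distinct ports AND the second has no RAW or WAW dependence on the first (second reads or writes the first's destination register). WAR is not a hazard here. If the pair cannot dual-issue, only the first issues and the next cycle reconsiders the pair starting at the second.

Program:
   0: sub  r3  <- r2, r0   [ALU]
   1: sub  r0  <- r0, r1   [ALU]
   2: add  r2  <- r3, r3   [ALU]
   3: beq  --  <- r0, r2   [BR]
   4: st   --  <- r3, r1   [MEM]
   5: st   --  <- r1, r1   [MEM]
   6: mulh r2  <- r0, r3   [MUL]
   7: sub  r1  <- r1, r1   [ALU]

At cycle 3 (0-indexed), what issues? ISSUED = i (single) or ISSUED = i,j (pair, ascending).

[0] i0,i1  sub sub  -- pair
[1] i2  add  -- RAW r2
[2] i3,i4  beq st  -- pair
[3] i5  st  -- no-port MEM/MUL
[4] i6,i7  mulh sub  -- pair

ISSUED = 5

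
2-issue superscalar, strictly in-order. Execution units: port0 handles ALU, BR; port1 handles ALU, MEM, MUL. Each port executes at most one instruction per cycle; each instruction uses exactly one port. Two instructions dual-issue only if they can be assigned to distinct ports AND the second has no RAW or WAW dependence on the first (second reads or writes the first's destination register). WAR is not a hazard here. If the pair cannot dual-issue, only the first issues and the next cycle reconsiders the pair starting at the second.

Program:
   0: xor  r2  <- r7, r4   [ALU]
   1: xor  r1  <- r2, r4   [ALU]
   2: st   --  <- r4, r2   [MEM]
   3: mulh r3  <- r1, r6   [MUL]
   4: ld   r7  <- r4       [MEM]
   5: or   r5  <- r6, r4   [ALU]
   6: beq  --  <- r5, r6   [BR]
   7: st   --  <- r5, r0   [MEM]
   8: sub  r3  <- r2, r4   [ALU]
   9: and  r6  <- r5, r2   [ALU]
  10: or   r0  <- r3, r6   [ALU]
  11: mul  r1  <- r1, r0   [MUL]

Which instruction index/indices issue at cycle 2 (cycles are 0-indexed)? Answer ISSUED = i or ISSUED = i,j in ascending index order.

  cy0 -> i0 (xor) RAW r2
  cy1 -> i1,i2 (xor st) 2-wide
  cy2 -> i3 (mulh) no-port MUL/MEM
  cy3 -> i4,i5 (ld or) 2-wide
  cy4 -> i6,i7 (beq st) 2-wide
  cy5 -> i8,i9 (sub and) 2-wide
  cy6 -> i10 (or) RAW r0
  cy7 -> i11 (mul) tail

ISSUED = 3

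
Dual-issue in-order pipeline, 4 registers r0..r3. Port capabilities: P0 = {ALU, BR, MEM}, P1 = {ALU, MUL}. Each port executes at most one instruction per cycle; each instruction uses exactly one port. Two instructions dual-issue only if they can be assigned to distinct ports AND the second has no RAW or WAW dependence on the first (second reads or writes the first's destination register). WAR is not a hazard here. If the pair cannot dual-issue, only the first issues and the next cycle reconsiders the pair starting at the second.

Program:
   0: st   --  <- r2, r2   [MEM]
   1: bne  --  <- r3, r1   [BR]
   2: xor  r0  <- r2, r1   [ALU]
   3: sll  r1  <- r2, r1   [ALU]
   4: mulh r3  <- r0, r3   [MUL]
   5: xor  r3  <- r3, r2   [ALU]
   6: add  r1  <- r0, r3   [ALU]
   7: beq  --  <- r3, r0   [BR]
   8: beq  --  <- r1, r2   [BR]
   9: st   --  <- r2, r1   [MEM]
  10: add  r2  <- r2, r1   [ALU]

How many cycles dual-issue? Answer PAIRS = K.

  cy0 -> i0 (st.MEM) no-port MEM/BR
  cy1 -> i1,i2 (bne.BR;xor.ALU) 2-wide
  cy2 -> i3,i4 (sll.ALU;mulh.MUL) 2-wide
  cy3 -> i5 (xor.ALU) RAW r3
  cy4 -> i6,i7 (add.ALU;beq.BR) 2-wide
  cy5 -> i8 (beq.BR) no-port BR/MEM
  cy6 -> i9,i10 (st.MEM;add.ALU) 2-wide

PAIRS = 4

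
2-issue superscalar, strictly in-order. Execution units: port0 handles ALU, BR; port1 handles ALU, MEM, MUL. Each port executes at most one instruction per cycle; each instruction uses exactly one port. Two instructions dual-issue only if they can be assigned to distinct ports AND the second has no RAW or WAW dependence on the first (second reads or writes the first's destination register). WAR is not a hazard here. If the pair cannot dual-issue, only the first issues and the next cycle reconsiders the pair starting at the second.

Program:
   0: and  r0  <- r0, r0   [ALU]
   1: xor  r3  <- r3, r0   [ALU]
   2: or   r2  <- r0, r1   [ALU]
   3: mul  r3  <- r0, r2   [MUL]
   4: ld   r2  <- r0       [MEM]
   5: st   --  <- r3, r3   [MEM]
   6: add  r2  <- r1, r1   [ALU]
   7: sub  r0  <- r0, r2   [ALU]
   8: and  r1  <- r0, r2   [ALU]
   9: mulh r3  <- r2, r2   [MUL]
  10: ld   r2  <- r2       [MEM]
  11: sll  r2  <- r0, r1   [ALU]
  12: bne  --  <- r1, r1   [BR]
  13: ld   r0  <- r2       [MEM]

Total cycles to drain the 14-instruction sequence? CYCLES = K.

CYCLES = 10

0. and.ALU @i0  | RAW r0
1. xor.ALU/or.ALU @i1/i2  | dual
2. mul.MUL @i3  | no-port MUL/MEM
3. ld.MEM @i4  | no-port MEM/MEM
4. st.MEM/add.ALU @i5/i6  | dual
5. sub.ALU @i7  | RAW r0
6. and.ALU/mulh.MUL @i8/i9  | dual
7. ld.MEM @i10  | WAW r2
8. sll.ALU/bne.BR @i11/i12  | dual
9. ld.MEM @i13  | tail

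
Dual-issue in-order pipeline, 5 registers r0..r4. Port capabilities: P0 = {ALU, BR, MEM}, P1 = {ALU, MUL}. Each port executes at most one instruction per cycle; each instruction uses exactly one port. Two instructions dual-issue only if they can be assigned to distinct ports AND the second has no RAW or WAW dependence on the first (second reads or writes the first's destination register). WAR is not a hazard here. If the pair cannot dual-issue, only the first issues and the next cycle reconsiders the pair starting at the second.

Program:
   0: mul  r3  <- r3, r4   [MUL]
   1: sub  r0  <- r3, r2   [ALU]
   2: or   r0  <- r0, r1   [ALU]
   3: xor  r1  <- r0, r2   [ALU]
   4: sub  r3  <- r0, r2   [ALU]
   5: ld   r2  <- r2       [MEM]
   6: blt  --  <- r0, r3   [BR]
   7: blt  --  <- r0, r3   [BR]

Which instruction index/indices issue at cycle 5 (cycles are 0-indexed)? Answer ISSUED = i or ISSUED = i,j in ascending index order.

c0: i0 mul.MUL  RAW r3
c1: i1 sub.ALU  RAW+WAW r0
c2: i2 or.ALU  RAW r0
c3: i3/i4 xor.ALU+sub.ALU  2-wide
c4: i5 ld.MEM  no-port MEM/BR
c5: i6 blt.BR  no-port BR/BR
c6: i7 blt.BR  tail

ISSUED = 6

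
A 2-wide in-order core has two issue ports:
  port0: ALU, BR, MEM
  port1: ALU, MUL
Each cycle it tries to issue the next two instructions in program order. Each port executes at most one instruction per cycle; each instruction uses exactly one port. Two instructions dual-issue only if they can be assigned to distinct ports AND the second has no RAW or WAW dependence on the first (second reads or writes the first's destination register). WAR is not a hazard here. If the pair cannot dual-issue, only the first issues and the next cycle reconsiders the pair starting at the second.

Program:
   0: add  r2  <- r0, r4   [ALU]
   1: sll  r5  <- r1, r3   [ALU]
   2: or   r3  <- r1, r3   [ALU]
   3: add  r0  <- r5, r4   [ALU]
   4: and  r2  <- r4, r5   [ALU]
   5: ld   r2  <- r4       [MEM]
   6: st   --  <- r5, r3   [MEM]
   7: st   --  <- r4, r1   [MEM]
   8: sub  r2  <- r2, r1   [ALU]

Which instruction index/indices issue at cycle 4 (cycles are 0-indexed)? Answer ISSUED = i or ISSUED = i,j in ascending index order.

t=0 i0+i1:add/sll ; 2-wide
t=1 i2+i3:or/add ; 2-wide
t=2 i4:and ; WAW r2
t=3 i5:ld ; no-port MEM/MEM
t=4 i6:st ; no-port MEM/MEM
t=5 i7+i8:st/sub ; 2-wide

ISSUED = 6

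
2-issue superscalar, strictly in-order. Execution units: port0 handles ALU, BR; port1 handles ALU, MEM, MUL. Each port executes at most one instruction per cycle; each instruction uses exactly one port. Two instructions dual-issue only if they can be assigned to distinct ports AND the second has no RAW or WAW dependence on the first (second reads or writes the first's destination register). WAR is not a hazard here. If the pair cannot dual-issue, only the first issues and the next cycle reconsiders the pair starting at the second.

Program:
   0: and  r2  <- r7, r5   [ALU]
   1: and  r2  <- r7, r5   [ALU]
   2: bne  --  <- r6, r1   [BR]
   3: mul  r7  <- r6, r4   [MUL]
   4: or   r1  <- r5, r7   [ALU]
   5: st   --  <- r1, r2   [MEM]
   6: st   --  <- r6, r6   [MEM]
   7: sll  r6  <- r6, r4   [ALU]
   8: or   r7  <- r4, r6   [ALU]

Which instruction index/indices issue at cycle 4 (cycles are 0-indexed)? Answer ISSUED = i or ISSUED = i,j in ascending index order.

ISSUED = 5

#0 head=0: and.ALU i0 WAW r2
#1 head=1: and.ALU;bne.BR i1&i2 2-wide
#2 head=3: mul.MUL i3 RAW r7
#3 head=4: or.ALU i4 RAW r1
#4 head=5: st.MEM i5 no-port MEM/MEM
#5 head=6: st.MEM;sll.ALU i6&i7 2-wide
#6 head=8: or.ALU i8 tail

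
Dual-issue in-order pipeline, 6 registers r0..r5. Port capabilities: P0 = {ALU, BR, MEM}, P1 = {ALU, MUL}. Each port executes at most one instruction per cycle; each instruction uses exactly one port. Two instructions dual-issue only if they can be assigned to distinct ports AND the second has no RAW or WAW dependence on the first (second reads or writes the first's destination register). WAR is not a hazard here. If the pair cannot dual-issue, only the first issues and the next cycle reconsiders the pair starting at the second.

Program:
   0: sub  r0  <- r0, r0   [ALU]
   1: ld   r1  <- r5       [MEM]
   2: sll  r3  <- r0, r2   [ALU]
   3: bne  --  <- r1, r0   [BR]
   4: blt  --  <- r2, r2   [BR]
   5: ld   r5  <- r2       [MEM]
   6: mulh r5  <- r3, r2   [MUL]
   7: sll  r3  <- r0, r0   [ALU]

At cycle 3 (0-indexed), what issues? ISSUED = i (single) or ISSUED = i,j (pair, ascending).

#0 head=0: sub;ld i0&i1 dual
#1 head=2: sll;bne i2&i3 dual
#2 head=4: blt i4 no-port BR/MEM
#3 head=5: ld i5 WAW r5
#4 head=6: mulh;sll i6&i7 dual

ISSUED = 5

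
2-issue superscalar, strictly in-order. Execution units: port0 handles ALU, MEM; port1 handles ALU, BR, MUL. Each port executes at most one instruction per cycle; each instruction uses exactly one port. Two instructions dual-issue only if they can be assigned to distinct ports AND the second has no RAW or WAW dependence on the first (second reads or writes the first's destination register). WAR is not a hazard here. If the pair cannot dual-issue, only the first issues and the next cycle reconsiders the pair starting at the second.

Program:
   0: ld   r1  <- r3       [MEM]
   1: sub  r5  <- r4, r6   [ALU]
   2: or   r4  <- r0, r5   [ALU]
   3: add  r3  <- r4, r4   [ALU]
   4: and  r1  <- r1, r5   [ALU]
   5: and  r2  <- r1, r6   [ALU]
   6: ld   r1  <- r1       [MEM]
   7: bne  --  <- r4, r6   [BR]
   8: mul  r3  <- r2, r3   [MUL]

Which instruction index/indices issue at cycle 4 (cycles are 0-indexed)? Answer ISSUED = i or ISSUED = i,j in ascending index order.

ISSUED = 7

  cy0 -> i0&i1 (ld+sub) pair
  cy1 -> i2 (or) RAW r4
  cy2 -> i3&i4 (add+and) pair
  cy3 -> i5&i6 (and+ld) pair
  cy4 -> i7 (bne) no-port BR/MUL
  cy5 -> i8 (mul) tail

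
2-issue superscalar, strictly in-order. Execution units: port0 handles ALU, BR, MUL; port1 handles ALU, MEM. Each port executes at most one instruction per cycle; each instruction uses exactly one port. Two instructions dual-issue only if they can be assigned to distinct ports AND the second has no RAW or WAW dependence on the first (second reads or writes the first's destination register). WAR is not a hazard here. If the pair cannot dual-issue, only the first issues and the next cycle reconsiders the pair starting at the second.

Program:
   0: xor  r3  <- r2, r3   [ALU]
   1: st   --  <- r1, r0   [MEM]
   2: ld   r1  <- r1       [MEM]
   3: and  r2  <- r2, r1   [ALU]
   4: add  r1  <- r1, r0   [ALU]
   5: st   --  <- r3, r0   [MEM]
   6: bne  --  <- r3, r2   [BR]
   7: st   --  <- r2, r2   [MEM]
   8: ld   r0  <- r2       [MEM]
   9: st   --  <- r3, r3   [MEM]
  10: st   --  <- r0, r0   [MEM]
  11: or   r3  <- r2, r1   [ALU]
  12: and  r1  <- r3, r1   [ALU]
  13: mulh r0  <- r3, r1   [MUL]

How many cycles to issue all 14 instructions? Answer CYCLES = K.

c0: i0+i1 xor st  pair
c1: i2 ld  RAW r1
c2: i3+i4 and add  pair
c3: i5+i6 st bne  pair
c4: i7 st  no-port MEM/MEM
c5: i8 ld  no-port MEM/MEM
c6: i9 st  no-port MEM/MEM
c7: i10+i11 st or  pair
c8: i12 and  RAW r1
c9: i13 mulh  tail

CYCLES = 10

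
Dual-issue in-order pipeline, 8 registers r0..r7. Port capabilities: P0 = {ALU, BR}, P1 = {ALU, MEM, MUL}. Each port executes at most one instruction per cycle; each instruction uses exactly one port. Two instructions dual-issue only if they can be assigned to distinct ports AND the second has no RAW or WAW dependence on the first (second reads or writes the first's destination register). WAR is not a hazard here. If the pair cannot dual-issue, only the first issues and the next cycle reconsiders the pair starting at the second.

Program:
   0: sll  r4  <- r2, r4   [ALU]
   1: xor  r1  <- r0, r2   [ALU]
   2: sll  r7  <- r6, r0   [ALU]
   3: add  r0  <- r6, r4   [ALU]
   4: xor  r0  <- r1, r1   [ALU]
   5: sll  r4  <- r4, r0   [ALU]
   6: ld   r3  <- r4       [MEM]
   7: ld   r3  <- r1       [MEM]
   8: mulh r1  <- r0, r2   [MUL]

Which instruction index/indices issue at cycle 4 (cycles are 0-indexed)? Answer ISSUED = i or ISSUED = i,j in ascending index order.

  cy0 -> i0&i1 (sll.ALU;xor.ALU) dual
  cy1 -> i2&i3 (sll.ALU;add.ALU) dual
  cy2 -> i4 (xor.ALU) RAW r0
  cy3 -> i5 (sll.ALU) RAW r4
  cy4 -> i6 (ld.MEM) no-port MEM/MEM
  cy5 -> i7 (ld.MEM) no-port MEM/MUL
  cy6 -> i8 (mulh.MUL) tail

ISSUED = 6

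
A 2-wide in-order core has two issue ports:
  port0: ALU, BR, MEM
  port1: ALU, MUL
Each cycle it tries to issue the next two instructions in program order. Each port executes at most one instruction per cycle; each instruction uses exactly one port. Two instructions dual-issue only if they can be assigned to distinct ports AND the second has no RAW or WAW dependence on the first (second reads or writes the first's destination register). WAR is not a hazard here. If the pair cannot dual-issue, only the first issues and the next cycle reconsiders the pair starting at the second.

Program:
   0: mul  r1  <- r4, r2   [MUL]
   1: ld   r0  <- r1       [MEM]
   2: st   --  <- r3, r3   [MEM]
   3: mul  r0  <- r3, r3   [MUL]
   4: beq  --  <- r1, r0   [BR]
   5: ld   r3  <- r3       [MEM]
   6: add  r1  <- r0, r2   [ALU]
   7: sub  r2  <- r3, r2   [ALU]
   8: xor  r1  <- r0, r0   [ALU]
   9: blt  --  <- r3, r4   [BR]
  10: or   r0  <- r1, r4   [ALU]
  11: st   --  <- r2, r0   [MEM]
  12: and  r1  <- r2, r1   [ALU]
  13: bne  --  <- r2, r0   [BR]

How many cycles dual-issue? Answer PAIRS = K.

#0 head=0: mul.MUL i0 RAW r1
#1 head=1: ld.MEM i1 no-port MEM/MEM
#2 head=2: st.MEM;mul.MUL i2+i3 2-wide
#3 head=4: beq.BR i4 no-port BR/MEM
#4 head=5: ld.MEM;add.ALU i5+i6 2-wide
#5 head=7: sub.ALU;xor.ALU i7+i8 2-wide
#6 head=9: blt.BR;or.ALU i9+i10 2-wide
#7 head=11: st.MEM;and.ALU i11+i12 2-wide
#8 head=13: bne.BR i13 tail

PAIRS = 5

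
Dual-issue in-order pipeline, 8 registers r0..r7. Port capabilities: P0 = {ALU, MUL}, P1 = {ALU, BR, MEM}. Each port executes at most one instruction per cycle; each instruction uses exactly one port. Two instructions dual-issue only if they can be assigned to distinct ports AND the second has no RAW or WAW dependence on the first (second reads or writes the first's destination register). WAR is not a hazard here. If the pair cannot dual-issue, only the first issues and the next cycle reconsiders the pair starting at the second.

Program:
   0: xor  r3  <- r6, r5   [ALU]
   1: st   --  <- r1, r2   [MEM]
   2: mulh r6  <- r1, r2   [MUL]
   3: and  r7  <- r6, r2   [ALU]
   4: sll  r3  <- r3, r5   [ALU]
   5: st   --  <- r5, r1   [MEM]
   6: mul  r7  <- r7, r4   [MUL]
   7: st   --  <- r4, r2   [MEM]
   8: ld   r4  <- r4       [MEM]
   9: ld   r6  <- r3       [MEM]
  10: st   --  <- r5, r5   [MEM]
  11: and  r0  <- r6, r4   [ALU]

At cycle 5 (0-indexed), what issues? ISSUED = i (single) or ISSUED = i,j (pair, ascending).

ISSUED = 8

#0 head=0: xor;st i0+i1 2-wide
#1 head=2: mulh i2 RAW r6
#2 head=3: and;sll i3+i4 2-wide
#3 head=5: st;mul i5+i6 2-wide
#4 head=7: st i7 no-port MEM/MEM
#5 head=8: ld i8 no-port MEM/MEM
#6 head=9: ld i9 no-port MEM/MEM
#7 head=10: st;and i10+i11 2-wide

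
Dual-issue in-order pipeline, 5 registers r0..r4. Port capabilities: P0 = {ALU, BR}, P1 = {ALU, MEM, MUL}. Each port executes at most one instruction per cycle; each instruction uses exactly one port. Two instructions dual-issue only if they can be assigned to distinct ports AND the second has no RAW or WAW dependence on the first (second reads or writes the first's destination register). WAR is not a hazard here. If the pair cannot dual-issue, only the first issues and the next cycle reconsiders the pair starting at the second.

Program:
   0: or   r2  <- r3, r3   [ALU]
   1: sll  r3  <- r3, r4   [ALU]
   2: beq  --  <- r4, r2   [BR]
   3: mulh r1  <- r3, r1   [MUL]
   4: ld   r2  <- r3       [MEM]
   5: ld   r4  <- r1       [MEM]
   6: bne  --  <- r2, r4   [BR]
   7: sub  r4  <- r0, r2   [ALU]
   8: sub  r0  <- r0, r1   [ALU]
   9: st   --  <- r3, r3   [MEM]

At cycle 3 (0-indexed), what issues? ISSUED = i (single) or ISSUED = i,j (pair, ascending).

ISSUED = 5

#0 head=0: or;sll i0/i1 dual
#1 head=2: beq;mulh i2/i3 dual
#2 head=4: ld i4 no-port MEM/MEM
#3 head=5: ld i5 RAW r4
#4 head=6: bne;sub i6/i7 dual
#5 head=8: sub;st i8/i9 dual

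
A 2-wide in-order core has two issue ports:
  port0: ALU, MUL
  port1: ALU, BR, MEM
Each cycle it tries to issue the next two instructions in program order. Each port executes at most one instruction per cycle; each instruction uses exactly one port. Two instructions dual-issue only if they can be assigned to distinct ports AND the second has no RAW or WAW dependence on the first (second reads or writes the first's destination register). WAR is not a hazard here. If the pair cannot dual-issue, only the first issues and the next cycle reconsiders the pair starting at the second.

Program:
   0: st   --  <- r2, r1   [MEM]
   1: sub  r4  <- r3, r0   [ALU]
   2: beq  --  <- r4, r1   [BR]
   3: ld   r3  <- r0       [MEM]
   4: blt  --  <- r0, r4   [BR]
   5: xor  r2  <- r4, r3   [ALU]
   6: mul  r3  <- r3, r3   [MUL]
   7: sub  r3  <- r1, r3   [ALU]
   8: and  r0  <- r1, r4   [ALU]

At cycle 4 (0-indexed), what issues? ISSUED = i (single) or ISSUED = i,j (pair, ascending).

0. st;sub @i0&i1  | pair
1. beq @i2  | no-port BR/MEM
2. ld @i3  | no-port MEM/BR
3. blt;xor @i4&i5  | pair
4. mul @i6  | RAW+WAW r3
5. sub;and @i7&i8  | pair

ISSUED = 6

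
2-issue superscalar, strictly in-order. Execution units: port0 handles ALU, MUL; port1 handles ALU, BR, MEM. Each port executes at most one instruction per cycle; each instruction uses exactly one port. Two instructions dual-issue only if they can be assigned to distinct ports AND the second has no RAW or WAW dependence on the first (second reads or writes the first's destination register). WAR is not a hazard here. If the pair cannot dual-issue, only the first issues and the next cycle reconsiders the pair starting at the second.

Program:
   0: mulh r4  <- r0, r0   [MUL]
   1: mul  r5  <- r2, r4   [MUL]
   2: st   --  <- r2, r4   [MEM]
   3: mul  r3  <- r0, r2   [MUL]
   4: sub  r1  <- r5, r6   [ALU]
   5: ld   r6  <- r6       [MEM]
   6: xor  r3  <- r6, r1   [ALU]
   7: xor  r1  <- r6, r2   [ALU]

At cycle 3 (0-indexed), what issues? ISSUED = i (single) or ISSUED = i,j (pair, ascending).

#0 head=0: mulh.MUL i0 no-port MUL/MUL
#1 head=1: mul.MUL st.MEM i1/i2 pair
#2 head=3: mul.MUL sub.ALU i3/i4 pair
#3 head=5: ld.MEM i5 RAW r6
#4 head=6: xor.ALU xor.ALU i6/i7 pair

ISSUED = 5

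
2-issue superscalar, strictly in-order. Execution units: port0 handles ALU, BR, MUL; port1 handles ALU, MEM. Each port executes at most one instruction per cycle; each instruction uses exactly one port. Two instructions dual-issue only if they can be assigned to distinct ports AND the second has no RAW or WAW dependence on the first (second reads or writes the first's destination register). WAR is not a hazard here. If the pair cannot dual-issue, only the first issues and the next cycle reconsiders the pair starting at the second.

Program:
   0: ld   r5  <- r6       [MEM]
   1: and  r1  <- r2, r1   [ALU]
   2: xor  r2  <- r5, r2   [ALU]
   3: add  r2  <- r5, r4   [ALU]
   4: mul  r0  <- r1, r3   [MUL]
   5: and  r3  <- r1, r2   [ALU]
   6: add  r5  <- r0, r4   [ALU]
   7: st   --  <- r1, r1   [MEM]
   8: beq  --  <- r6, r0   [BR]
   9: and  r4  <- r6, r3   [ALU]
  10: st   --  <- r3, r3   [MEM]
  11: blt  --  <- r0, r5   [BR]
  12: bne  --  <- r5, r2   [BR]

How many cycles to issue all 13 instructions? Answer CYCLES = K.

CYCLES = 8

0. ld.MEM/and.ALU @i0/i1  | pair
1. xor.ALU @i2  | WAW r2
2. add.ALU/mul.MUL @i3/i4  | pair
3. and.ALU/add.ALU @i5/i6  | pair
4. st.MEM/beq.BR @i7/i8  | pair
5. and.ALU/st.MEM @i9/i10  | pair
6. blt.BR @i11  | no-port BR/BR
7. bne.BR @i12  | tail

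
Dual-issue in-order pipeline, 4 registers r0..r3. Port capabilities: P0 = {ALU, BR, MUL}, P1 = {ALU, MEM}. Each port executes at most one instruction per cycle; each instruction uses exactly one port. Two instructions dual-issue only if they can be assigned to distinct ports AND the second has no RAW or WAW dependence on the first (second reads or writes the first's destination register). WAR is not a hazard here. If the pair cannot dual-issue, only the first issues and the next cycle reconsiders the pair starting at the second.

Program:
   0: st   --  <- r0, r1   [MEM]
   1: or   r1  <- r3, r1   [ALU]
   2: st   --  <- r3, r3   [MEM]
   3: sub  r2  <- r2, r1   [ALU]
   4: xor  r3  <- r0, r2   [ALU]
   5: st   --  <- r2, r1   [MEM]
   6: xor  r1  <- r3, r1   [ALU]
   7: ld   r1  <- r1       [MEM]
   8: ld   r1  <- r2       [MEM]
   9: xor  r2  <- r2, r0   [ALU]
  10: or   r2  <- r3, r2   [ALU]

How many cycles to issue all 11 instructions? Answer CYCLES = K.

#0 head=0: st.MEM;or.ALU i0,i1 2-wide
#1 head=2: st.MEM;sub.ALU i2,i3 2-wide
#2 head=4: xor.ALU;st.MEM i4,i5 2-wide
#3 head=6: xor.ALU i6 RAW+WAW r1
#4 head=7: ld.MEM i7 no-port MEM/MEM
#5 head=8: ld.MEM;xor.ALU i8,i9 2-wide
#6 head=10: or.ALU i10 tail

CYCLES = 7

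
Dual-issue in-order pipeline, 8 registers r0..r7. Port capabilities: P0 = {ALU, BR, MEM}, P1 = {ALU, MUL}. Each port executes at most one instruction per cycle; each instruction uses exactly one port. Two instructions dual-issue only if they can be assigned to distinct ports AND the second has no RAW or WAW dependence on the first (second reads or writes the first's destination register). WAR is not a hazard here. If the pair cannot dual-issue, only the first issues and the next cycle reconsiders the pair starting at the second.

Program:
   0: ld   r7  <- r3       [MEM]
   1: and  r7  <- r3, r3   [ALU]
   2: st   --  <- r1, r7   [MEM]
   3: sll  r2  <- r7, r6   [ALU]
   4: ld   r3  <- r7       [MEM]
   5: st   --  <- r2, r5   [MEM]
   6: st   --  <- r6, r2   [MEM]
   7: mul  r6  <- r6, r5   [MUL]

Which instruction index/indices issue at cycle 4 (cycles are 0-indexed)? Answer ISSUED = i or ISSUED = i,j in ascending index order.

ISSUED = 5

0. ld @i0  | WAW r7
1. and @i1  | RAW r7
2. st/sll @i2,i3  | pair
3. ld @i4  | no-port MEM/MEM
4. st @i5  | no-port MEM/MEM
5. st/mul @i6,i7  | pair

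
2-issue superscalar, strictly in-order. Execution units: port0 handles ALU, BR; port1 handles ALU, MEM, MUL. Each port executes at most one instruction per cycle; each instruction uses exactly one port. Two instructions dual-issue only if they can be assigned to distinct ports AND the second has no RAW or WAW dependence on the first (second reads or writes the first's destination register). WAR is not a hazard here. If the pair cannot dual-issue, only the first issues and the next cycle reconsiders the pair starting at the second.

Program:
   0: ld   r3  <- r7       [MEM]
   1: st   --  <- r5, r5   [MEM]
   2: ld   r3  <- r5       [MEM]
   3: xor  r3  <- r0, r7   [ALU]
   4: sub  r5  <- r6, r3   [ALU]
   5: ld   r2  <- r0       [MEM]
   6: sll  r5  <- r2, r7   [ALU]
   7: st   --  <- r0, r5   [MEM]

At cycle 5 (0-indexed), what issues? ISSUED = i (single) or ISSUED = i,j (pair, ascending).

ISSUED = 6

c0: i0 ld.MEM  no-port MEM/MEM
c1: i1 st.MEM  no-port MEM/MEM
c2: i2 ld.MEM  WAW r3
c3: i3 xor.ALU  RAW r3
c4: i4+i5 sub.ALU+ld.MEM  dual
c5: i6 sll.ALU  RAW r5
c6: i7 st.MEM  tail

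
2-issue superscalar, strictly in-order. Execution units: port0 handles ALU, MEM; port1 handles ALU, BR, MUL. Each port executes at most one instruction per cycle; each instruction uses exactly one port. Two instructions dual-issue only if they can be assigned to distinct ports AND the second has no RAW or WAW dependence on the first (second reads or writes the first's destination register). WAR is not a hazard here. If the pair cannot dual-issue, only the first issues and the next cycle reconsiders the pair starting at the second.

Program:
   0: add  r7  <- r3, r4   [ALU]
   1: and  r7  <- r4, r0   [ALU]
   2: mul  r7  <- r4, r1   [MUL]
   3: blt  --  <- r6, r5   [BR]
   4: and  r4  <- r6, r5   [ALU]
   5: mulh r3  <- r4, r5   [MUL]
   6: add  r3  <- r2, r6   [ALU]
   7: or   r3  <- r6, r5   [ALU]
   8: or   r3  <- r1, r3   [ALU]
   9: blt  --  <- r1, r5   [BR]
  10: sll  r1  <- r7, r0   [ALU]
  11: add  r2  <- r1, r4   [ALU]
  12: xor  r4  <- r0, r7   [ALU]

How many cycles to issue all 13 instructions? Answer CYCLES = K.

0. add.ALU @i0  | WAW r7
1. and.ALU @i1  | WAW r7
2. mul.MUL @i2  | no-port MUL/BR
3. blt.BR+and.ALU @i3&i4  | 2-wide
4. mulh.MUL @i5  | WAW r3
5. add.ALU @i6  | WAW r3
6. or.ALU @i7  | RAW+WAW r3
7. or.ALU+blt.BR @i8&i9  | 2-wide
8. sll.ALU @i10  | RAW r1
9. add.ALU+xor.ALU @i11&i12  | 2-wide

CYCLES = 10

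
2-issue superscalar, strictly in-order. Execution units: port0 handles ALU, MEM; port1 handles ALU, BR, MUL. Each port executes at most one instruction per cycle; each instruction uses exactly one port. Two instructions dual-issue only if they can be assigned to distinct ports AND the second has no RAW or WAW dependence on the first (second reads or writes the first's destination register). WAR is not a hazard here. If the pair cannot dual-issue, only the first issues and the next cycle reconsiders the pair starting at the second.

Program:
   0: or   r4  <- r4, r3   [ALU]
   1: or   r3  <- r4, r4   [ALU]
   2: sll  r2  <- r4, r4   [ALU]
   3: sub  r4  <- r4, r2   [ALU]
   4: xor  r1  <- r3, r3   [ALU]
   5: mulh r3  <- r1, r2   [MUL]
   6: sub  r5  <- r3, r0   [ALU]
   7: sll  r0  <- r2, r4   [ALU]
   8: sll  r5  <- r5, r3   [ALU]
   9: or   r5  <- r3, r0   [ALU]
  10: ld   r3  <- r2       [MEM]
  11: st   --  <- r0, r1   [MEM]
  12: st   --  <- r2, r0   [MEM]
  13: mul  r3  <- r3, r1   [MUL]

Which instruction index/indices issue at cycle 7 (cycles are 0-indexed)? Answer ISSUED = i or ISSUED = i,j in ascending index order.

c0: i0 or.ALU  RAW r4
c1: i1+i2 or.ALU/sll.ALU  dual
c2: i3+i4 sub.ALU/xor.ALU  dual
c3: i5 mulh.MUL  RAW r3
c4: i6+i7 sub.ALU/sll.ALU  dual
c5: i8 sll.ALU  WAW r5
c6: i9+i10 or.ALU/ld.MEM  dual
c7: i11 st.MEM  no-port MEM/MEM
c8: i12+i13 st.MEM/mul.MUL  dual

ISSUED = 11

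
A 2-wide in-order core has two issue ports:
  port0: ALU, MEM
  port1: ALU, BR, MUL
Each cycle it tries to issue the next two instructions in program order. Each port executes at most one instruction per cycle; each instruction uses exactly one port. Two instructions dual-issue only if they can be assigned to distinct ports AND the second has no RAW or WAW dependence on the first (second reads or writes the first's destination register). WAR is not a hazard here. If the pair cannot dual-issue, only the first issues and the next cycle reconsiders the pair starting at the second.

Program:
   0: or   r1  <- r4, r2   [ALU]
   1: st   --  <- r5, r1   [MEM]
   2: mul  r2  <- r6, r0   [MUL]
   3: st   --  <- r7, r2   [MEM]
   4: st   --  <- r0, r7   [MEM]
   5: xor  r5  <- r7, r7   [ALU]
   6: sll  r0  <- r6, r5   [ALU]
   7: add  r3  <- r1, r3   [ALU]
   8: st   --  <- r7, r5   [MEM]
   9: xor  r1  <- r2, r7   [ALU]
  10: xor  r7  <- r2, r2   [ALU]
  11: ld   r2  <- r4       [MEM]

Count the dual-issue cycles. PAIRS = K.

PAIRS = 5

t=0 i0:or.ALU ; RAW r1
t=1 i1+i2:st.MEM/mul.MUL ; dual
t=2 i3:st.MEM ; no-port MEM/MEM
t=3 i4+i5:st.MEM/xor.ALU ; dual
t=4 i6+i7:sll.ALU/add.ALU ; dual
t=5 i8+i9:st.MEM/xor.ALU ; dual
t=6 i10+i11:xor.ALU/ld.MEM ; dual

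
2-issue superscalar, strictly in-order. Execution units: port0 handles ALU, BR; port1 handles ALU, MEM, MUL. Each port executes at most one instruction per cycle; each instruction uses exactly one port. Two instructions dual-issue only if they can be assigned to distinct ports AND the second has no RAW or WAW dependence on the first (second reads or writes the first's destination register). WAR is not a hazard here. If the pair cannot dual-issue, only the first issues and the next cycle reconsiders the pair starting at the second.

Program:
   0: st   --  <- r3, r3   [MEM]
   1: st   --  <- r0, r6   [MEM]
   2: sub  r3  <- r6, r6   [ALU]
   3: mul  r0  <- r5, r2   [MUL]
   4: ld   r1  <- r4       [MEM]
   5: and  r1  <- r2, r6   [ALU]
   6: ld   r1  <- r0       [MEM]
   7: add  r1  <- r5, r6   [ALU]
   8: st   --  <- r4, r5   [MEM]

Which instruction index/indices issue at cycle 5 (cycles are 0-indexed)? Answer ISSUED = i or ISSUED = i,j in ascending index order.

ISSUED = 6

#0 head=0: st i0 no-port MEM/MEM
#1 head=1: st sub i1&i2 dual
#2 head=3: mul i3 no-port MUL/MEM
#3 head=4: ld i4 WAW r1
#4 head=5: and i5 WAW r1
#5 head=6: ld i6 WAW r1
#6 head=7: add st i7&i8 dual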